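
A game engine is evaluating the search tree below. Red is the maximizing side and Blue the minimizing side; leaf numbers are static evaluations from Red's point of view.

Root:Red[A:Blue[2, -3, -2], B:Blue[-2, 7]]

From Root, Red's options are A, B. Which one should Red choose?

B

A (Blue): min(2, -3, -2) = -3
B (Blue): min(-2, 7) = -2
Root (Red): max(-3, -2) = -2
Red at Root wants the highest of {A=-3, B=-2}, so chooses B.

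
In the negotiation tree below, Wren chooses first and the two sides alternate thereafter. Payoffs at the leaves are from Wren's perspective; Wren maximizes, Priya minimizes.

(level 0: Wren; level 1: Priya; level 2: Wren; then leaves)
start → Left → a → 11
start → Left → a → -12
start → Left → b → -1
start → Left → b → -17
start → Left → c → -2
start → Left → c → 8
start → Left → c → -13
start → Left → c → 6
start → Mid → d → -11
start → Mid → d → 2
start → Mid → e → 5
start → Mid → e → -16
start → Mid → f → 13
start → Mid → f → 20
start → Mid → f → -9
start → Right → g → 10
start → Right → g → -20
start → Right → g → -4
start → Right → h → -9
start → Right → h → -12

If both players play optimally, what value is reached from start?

a (Wren): max(11, -12) = 11
b (Wren): max(-1, -17) = -1
c (Wren): max(-2, 8, -13, 6) = 8
Left (Priya): min(11, -1, 8) = -1
d (Wren): max(-11, 2) = 2
e (Wren): max(5, -16) = 5
f (Wren): max(13, 20, -9) = 20
Mid (Priya): min(2, 5, 20) = 2
g (Wren): max(10, -20, -4) = 10
h (Wren): max(-9, -12) = -9
Right (Priya): min(10, -9) = -9
start (Wren): max(-1, 2, -9) = 2

2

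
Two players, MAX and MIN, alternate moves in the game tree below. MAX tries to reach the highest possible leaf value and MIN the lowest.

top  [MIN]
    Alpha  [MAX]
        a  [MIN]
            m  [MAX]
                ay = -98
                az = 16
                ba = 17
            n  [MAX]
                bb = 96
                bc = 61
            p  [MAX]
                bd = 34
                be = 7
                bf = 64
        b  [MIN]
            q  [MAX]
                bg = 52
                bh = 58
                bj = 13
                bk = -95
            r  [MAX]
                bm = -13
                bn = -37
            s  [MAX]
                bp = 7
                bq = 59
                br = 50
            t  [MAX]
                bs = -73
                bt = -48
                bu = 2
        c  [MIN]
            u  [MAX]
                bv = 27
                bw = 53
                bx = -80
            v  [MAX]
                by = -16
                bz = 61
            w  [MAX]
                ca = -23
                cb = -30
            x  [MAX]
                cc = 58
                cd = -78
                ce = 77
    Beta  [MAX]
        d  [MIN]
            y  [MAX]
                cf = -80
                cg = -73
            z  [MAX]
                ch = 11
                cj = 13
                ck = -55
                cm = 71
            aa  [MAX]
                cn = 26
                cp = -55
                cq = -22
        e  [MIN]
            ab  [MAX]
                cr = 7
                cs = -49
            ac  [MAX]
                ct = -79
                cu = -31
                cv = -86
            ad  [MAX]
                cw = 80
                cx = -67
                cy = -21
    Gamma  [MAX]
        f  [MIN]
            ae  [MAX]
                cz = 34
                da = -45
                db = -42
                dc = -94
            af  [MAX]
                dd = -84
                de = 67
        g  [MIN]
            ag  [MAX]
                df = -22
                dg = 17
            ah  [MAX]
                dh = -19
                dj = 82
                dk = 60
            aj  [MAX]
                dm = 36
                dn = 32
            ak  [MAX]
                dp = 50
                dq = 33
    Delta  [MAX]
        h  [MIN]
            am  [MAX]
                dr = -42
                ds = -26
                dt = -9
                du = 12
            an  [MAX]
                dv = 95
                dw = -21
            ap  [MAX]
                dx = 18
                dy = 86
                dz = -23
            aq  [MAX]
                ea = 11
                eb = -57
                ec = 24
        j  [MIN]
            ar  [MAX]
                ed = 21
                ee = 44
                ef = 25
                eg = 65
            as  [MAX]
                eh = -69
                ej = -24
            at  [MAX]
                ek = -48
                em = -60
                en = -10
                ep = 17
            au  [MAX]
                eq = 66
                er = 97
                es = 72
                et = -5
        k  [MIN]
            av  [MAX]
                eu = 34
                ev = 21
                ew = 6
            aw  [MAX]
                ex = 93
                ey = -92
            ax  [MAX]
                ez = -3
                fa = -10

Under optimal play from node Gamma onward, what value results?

ae (MAX): max(34, -45, -42, -94) = 34
af (MAX): max(-84, 67) = 67
f (MIN): min(34, 67) = 34
ag (MAX): max(-22, 17) = 17
ah (MAX): max(-19, 82, 60) = 82
aj (MAX): max(36, 32) = 36
ak (MAX): max(50, 33) = 50
g (MIN): min(17, 82, 36, 50) = 17
Gamma (MAX): max(34, 17) = 34

34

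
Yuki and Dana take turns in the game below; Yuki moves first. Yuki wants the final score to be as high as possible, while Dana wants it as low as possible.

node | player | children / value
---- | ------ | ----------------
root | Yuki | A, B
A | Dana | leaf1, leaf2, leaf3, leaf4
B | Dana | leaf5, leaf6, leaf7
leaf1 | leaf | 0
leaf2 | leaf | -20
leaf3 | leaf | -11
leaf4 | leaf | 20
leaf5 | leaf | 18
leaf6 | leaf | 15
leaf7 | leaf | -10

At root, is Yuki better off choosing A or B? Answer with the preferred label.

B

A (Dana): min(0, -20, -11, 20) = -20
B (Dana): min(18, 15, -10) = -10
Yuki prefers the higher value; A=-20, B=-10. B is better since -10 > -20.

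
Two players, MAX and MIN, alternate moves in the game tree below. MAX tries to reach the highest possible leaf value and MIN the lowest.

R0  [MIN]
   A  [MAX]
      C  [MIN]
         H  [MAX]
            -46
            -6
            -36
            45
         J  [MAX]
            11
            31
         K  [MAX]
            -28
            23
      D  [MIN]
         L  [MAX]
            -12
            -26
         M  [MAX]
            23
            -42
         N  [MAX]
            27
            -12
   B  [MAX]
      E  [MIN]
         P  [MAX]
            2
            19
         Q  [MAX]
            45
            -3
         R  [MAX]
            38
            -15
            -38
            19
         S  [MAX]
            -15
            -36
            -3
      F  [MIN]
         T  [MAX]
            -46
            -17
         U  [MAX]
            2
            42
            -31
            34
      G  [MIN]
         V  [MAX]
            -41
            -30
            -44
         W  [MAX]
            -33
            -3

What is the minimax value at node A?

H (MAX): max(-46, -6, -36, 45) = 45
J (MAX): max(11, 31) = 31
K (MAX): max(-28, 23) = 23
C (MIN): min(45, 31, 23) = 23
L (MAX): max(-12, -26) = -12
M (MAX): max(23, -42) = 23
N (MAX): max(27, -12) = 27
D (MIN): min(-12, 23, 27) = -12
A (MAX): max(23, -12) = 23

23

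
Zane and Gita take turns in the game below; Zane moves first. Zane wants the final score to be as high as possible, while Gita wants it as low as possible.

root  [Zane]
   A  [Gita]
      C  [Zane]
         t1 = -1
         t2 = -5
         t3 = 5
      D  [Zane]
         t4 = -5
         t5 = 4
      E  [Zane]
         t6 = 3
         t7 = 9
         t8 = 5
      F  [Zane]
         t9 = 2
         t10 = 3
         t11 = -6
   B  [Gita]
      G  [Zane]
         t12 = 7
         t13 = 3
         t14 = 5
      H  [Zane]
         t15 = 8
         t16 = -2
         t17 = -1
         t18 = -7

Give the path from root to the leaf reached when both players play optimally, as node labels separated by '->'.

root -> B -> G -> t12

C (Zane): max(-1, -5, 5) = 5
D (Zane): max(-5, 4) = 4
E (Zane): max(3, 9, 5) = 9
F (Zane): max(2, 3, -6) = 3
A (Gita): min(5, 4, 9, 3) = 3
G (Zane): max(7, 3, 5) = 7
H (Zane): max(8, -2, -1, -7) = 8
B (Gita): min(7, 8) = 7
root (Zane): max(3, 7) = 7
At root, Zane picks B (highest: 7).
At B, Gita picks G (lowest: 7).
At G, Zane picks t12 (highest: 7).
Terminal value 7.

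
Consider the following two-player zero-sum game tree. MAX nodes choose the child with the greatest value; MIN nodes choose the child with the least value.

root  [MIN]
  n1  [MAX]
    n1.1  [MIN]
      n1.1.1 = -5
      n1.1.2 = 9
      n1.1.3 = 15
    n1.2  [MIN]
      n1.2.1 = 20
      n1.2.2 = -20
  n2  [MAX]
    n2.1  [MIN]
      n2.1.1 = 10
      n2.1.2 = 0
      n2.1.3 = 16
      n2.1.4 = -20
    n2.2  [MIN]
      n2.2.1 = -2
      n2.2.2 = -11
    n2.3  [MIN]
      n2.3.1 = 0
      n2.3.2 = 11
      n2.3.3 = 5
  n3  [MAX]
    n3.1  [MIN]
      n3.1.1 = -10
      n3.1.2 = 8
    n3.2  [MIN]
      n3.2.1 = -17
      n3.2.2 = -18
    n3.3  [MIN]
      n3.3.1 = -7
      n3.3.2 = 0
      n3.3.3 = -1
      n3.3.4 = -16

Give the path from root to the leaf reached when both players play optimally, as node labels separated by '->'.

n1.1 (MIN): min(-5, 9, 15) = -5
n1.2 (MIN): min(20, -20) = -20
n1 (MAX): max(-5, -20) = -5
n2.1 (MIN): min(10, 0, 16, -20) = -20
n2.2 (MIN): min(-2, -11) = -11
n2.3 (MIN): min(0, 11, 5) = 0
n2 (MAX): max(-20, -11, 0) = 0
n3.1 (MIN): min(-10, 8) = -10
n3.2 (MIN): min(-17, -18) = -18
n3.3 (MIN): min(-7, 0, -1, -16) = -16
n3 (MAX): max(-10, -18, -16) = -10
root (MIN): min(-5, 0, -10) = -10
At root, MIN picks n3 (lowest: -10).
At n3, MAX picks n3.1 (highest: -10).
At n3.1, MIN picks n3.1.1 (lowest: -10).
Terminal value -10.

root -> n3 -> n3.1 -> n3.1.1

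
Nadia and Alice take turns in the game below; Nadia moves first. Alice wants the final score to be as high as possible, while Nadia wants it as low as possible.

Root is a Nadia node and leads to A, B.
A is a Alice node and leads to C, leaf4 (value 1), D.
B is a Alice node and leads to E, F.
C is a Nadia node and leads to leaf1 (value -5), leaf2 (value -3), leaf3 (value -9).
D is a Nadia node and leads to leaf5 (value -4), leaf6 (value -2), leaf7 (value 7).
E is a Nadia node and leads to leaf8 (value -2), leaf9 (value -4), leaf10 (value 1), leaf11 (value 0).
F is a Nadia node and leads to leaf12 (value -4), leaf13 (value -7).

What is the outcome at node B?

E (Nadia): min(-2, -4, 1, 0) = -4
F (Nadia): min(-4, -7) = -7
B (Alice): max(-4, -7) = -4

-4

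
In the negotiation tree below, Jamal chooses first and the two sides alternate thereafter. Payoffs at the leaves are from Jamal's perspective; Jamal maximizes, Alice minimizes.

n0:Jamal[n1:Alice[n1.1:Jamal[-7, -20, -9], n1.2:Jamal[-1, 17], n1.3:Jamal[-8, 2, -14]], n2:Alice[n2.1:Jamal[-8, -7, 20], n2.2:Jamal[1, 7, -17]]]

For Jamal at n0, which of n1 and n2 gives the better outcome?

n2

n1.1 (Jamal): max(-7, -20, -9) = -7
n1.2 (Jamal): max(-1, 17) = 17
n1.3 (Jamal): max(-8, 2, -14) = 2
n1 (Alice): min(-7, 17, 2) = -7
n2.1 (Jamal): max(-8, -7, 20) = 20
n2.2 (Jamal): max(1, 7, -17) = 7
n2 (Alice): min(20, 7) = 7
Jamal prefers the higher value; n1=-7, n2=7. n2 is better since 7 > -7.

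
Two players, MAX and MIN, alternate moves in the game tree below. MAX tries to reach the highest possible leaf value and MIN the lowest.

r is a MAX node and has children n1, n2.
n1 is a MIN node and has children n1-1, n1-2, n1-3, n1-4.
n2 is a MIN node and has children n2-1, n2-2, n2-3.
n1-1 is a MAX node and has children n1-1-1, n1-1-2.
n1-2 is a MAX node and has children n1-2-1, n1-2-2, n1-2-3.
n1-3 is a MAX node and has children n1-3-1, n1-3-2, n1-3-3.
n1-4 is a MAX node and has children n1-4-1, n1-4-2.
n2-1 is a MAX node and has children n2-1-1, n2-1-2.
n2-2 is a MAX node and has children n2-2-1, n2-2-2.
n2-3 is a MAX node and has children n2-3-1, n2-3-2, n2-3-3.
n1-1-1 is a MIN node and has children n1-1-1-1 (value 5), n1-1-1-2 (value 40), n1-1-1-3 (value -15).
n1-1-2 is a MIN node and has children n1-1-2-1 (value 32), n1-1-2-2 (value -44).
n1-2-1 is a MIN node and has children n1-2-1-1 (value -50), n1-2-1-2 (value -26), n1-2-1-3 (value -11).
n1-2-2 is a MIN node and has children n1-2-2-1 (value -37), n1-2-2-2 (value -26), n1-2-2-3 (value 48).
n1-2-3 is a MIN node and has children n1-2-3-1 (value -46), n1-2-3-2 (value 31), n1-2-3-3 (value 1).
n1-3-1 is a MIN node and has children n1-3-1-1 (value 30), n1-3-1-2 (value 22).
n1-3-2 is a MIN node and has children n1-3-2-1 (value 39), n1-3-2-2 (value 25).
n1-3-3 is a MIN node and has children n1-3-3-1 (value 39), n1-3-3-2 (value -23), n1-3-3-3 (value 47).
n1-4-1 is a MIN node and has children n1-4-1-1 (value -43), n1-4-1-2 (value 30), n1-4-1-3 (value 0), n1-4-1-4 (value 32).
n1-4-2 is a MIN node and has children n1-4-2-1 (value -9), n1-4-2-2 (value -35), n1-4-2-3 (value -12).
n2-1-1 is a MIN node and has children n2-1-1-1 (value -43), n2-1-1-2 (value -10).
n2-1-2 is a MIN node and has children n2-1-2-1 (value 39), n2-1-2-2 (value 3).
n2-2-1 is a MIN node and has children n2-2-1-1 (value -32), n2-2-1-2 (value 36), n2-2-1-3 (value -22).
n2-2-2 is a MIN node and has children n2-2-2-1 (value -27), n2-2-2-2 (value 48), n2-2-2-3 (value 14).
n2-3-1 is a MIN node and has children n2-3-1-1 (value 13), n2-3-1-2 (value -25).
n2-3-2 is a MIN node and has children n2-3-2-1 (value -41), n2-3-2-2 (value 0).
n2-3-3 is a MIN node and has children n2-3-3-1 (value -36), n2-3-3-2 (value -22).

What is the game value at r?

-27

n1-1-1 (MIN): min(5, 40, -15) = -15
n1-1-2 (MIN): min(32, -44) = -44
n1-1 (MAX): max(-15, -44) = -15
n1-2-1 (MIN): min(-50, -26, -11) = -50
n1-2-2 (MIN): min(-37, -26, 48) = -37
n1-2-3 (MIN): min(-46, 31, 1) = -46
n1-2 (MAX): max(-50, -37, -46) = -37
n1-3-1 (MIN): min(30, 22) = 22
n1-3-2 (MIN): min(39, 25) = 25
n1-3-3 (MIN): min(39, -23, 47) = -23
n1-3 (MAX): max(22, 25, -23) = 25
n1-4-1 (MIN): min(-43, 30, 0, 32) = -43
n1-4-2 (MIN): min(-9, -35, -12) = -35
n1-4 (MAX): max(-43, -35) = -35
n1 (MIN): min(-15, -37, 25, -35) = -37
n2-1-1 (MIN): min(-43, -10) = -43
n2-1-2 (MIN): min(39, 3) = 3
n2-1 (MAX): max(-43, 3) = 3
n2-2-1 (MIN): min(-32, 36, -22) = -32
n2-2-2 (MIN): min(-27, 48, 14) = -27
n2-2 (MAX): max(-32, -27) = -27
n2-3-1 (MIN): min(13, -25) = -25
n2-3-2 (MIN): min(-41, 0) = -41
n2-3-3 (MIN): min(-36, -22) = -36
n2-3 (MAX): max(-25, -41, -36) = -25
n2 (MIN): min(3, -27, -25) = -27
r (MAX): max(-37, -27) = -27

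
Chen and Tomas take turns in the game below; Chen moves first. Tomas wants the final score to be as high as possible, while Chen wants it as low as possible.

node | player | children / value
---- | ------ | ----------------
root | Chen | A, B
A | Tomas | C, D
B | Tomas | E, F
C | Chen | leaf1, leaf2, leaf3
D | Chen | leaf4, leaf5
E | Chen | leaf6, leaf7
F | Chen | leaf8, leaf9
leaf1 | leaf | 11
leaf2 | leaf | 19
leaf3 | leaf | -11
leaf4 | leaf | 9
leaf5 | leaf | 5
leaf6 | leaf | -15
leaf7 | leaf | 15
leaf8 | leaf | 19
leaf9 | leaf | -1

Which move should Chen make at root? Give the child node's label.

C (Chen): min(11, 19, -11) = -11
D (Chen): min(9, 5) = 5
A (Tomas): max(-11, 5) = 5
E (Chen): min(-15, 15) = -15
F (Chen): min(19, -1) = -1
B (Tomas): max(-15, -1) = -1
root (Chen): min(5, -1) = -1
Chen at root wants the lowest of {A=5, B=-1}, so chooses B.

B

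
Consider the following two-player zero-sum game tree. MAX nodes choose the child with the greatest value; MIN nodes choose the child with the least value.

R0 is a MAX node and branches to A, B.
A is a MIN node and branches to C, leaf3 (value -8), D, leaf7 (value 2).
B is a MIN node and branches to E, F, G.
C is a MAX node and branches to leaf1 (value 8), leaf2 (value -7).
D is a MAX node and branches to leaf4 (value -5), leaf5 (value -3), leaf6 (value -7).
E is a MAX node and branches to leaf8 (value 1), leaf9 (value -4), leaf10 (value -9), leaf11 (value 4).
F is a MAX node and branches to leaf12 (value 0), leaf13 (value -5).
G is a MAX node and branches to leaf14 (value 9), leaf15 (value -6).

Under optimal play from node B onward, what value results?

0

E (MAX): max(1, -4, -9, 4) = 4
F (MAX): max(0, -5) = 0
G (MAX): max(9, -6) = 9
B (MIN): min(4, 0, 9) = 0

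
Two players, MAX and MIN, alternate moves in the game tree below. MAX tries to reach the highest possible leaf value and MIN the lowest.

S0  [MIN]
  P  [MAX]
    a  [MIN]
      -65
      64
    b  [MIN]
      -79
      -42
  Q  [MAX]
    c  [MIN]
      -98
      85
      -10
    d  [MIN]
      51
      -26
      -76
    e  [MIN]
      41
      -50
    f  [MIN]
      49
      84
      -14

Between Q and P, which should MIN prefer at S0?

c (MIN): min(-98, 85, -10) = -98
d (MIN): min(51, -26, -76) = -76
e (MIN): min(41, -50) = -50
f (MIN): min(49, 84, -14) = -14
Q (MAX): max(-98, -76, -50, -14) = -14
a (MIN): min(-65, 64) = -65
b (MIN): min(-79, -42) = -79
P (MAX): max(-65, -79) = -65
MIN prefers the lower value; Q=-14, P=-65. P is better since -65 < -14.

P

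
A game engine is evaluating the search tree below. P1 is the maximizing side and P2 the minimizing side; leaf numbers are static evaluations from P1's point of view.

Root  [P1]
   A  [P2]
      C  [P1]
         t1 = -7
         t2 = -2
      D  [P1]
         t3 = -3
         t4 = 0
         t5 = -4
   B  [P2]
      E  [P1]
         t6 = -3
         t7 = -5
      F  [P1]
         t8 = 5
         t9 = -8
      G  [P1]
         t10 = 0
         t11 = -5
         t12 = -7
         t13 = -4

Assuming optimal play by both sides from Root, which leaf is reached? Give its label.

t2

C (P1): max(-7, -2) = -2
D (P1): max(-3, 0, -4) = 0
A (P2): min(-2, 0) = -2
E (P1): max(-3, -5) = -3
F (P1): max(5, -8) = 5
G (P1): max(0, -5, -7, -4) = 0
B (P2): min(-3, 5, 0) = -3
Root (P1): max(-2, -3) = -2
At Root, P1 picks A (highest: -2).
At A, P2 picks C (lowest: -2).
At C, P1 picks t2 (highest: -2).
Terminal value -2.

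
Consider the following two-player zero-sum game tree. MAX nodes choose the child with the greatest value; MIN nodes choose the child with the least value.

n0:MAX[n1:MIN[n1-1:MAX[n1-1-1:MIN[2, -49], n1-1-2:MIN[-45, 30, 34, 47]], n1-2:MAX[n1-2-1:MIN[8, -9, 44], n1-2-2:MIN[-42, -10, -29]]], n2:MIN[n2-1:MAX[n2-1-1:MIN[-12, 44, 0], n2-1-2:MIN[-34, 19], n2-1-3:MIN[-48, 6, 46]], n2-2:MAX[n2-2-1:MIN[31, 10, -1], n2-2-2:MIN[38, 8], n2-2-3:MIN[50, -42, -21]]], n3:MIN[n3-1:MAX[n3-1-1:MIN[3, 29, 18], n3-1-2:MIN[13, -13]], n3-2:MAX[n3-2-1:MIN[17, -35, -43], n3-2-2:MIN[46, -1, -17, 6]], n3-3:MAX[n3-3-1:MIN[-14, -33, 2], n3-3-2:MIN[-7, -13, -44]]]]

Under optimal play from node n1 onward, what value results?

n1-1-1 (MIN): min(2, -49) = -49
n1-1-2 (MIN): min(-45, 30, 34, 47) = -45
n1-1 (MAX): max(-49, -45) = -45
n1-2-1 (MIN): min(8, -9, 44) = -9
n1-2-2 (MIN): min(-42, -10, -29) = -42
n1-2 (MAX): max(-9, -42) = -9
n1 (MIN): min(-45, -9) = -45

-45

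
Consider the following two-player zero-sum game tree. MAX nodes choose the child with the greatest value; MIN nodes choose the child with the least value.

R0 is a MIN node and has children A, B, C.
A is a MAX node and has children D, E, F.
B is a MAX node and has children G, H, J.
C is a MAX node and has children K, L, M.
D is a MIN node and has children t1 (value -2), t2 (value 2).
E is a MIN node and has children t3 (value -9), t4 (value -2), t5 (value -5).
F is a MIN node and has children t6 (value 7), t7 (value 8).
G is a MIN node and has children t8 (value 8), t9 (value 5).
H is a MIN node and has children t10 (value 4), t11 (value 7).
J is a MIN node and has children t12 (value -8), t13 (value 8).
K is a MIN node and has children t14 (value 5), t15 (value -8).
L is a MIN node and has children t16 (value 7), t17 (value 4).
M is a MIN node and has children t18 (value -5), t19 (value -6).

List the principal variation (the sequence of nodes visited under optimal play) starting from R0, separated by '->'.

R0 -> C -> L -> t17

D (MIN): min(-2, 2) = -2
E (MIN): min(-9, -2, -5) = -9
F (MIN): min(7, 8) = 7
A (MAX): max(-2, -9, 7) = 7
G (MIN): min(8, 5) = 5
H (MIN): min(4, 7) = 4
J (MIN): min(-8, 8) = -8
B (MAX): max(5, 4, -8) = 5
K (MIN): min(5, -8) = -8
L (MIN): min(7, 4) = 4
M (MIN): min(-5, -6) = -6
C (MAX): max(-8, 4, -6) = 4
R0 (MIN): min(7, 5, 4) = 4
At R0, MIN picks C (lowest: 4).
At C, MAX picks L (highest: 4).
At L, MIN picks t17 (lowest: 4).
Terminal value 4.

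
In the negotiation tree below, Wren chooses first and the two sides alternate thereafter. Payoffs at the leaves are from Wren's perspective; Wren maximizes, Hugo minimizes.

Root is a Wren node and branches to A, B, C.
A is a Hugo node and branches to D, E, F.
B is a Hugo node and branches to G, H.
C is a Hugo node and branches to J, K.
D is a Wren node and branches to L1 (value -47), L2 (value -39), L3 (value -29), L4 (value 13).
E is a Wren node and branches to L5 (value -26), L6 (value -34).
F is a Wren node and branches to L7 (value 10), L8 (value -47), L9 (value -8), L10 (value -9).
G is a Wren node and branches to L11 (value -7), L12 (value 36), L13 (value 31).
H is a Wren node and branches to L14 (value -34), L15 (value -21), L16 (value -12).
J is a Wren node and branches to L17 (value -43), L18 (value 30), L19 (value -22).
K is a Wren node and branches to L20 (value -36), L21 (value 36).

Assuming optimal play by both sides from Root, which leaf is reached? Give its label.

D (Wren): max(-47, -39, -29, 13) = 13
E (Wren): max(-26, -34) = -26
F (Wren): max(10, -47, -8, -9) = 10
A (Hugo): min(13, -26, 10) = -26
G (Wren): max(-7, 36, 31) = 36
H (Wren): max(-34, -21, -12) = -12
B (Hugo): min(36, -12) = -12
J (Wren): max(-43, 30, -22) = 30
K (Wren): max(-36, 36) = 36
C (Hugo): min(30, 36) = 30
Root (Wren): max(-26, -12, 30) = 30
At Root, Wren picks C (highest: 30).
At C, Hugo picks J (lowest: 30).
At J, Wren picks L18 (highest: 30).
Terminal value 30.

L18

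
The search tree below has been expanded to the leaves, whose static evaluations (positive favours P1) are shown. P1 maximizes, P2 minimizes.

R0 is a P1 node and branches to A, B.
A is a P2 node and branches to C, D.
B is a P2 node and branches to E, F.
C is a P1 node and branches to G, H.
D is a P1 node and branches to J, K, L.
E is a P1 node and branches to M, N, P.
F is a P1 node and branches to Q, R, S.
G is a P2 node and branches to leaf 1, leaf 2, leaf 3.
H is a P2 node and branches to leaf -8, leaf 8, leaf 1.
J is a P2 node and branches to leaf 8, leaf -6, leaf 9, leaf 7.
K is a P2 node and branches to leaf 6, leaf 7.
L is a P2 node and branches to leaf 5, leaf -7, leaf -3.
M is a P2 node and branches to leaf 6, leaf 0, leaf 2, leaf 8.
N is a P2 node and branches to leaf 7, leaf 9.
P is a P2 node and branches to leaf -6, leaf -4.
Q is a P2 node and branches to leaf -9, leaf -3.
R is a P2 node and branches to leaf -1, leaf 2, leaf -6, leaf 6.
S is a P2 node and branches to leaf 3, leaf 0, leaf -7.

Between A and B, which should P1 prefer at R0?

A

G (P2): min(1, 2, 3) = 1
H (P2): min(-8, 8, 1) = -8
C (P1): max(1, -8) = 1
J (P2): min(8, -6, 9, 7) = -6
K (P2): min(6, 7) = 6
L (P2): min(5, -7, -3) = -7
D (P1): max(-6, 6, -7) = 6
A (P2): min(1, 6) = 1
M (P2): min(6, 0, 2, 8) = 0
N (P2): min(7, 9) = 7
P (P2): min(-6, -4) = -6
E (P1): max(0, 7, -6) = 7
Q (P2): min(-9, -3) = -9
R (P2): min(-1, 2, -6, 6) = -6
S (P2): min(3, 0, -7) = -7
F (P1): max(-9, -6, -7) = -6
B (P2): min(7, -6) = -6
P1 prefers the higher value; A=1, B=-6. A is better since 1 > -6.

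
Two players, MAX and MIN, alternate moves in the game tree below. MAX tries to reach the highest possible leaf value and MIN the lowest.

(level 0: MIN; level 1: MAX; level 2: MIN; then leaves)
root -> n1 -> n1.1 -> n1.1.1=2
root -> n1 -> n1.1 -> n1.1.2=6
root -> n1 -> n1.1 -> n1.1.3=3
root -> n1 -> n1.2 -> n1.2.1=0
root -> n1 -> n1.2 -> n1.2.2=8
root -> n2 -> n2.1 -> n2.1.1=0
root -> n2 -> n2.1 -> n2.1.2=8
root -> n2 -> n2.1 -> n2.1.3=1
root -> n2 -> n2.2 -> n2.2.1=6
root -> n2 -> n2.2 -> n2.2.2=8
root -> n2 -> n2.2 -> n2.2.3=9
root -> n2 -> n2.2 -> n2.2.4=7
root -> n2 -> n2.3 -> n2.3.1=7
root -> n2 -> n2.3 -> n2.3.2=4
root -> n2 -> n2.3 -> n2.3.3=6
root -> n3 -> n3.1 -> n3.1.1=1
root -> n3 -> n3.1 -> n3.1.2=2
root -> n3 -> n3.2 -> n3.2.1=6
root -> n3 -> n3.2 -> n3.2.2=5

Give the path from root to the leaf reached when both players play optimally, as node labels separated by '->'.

n1.1 (MIN): min(2, 6, 3) = 2
n1.2 (MIN): min(0, 8) = 0
n1 (MAX): max(2, 0) = 2
n2.1 (MIN): min(0, 8, 1) = 0
n2.2 (MIN): min(6, 8, 9, 7) = 6
n2.3 (MIN): min(7, 4, 6) = 4
n2 (MAX): max(0, 6, 4) = 6
n3.1 (MIN): min(1, 2) = 1
n3.2 (MIN): min(6, 5) = 5
n3 (MAX): max(1, 5) = 5
root (MIN): min(2, 6, 5) = 2
At root, MIN picks n1 (lowest: 2).
At n1, MAX picks n1.1 (highest: 2).
At n1.1, MIN picks n1.1.1 (lowest: 2).
Terminal value 2.

root -> n1 -> n1.1 -> n1.1.1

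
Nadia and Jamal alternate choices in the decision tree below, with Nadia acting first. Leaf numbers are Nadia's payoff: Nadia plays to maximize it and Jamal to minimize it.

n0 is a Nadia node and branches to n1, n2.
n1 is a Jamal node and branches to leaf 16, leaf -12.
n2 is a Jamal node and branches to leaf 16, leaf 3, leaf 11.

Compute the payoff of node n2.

3

n2 (Jamal): min(16, 3, 11) = 3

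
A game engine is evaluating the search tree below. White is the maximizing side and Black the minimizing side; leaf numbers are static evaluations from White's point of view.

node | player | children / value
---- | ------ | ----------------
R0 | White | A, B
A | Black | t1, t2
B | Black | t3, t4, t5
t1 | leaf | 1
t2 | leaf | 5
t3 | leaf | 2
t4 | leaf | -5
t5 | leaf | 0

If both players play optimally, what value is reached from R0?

A (Black): min(1, 5) = 1
B (Black): min(2, -5, 0) = -5
R0 (White): max(1, -5) = 1

1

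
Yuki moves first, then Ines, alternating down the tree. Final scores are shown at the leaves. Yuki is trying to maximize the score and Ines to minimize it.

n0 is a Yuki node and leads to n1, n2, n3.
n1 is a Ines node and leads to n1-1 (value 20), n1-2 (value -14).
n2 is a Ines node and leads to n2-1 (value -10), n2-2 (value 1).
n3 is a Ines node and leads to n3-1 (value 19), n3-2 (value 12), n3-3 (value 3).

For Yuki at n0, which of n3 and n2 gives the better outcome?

n3 (Ines): min(19, 12, 3) = 3
n2 (Ines): min(-10, 1) = -10
Yuki prefers the higher value; n3=3, n2=-10. n3 is better since 3 > -10.

n3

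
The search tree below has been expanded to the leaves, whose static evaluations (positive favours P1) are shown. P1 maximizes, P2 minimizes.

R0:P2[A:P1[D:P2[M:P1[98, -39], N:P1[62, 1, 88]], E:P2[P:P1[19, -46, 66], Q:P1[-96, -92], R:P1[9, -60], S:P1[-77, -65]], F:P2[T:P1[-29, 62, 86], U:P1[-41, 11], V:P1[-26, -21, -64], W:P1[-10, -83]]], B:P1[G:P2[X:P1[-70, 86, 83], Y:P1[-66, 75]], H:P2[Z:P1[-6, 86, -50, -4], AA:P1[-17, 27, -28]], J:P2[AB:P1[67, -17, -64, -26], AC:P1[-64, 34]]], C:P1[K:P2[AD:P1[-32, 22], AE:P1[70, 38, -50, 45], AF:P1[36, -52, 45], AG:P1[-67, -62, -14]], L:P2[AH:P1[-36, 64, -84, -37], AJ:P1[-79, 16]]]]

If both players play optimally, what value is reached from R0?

16

M (P1): max(98, -39) = 98
N (P1): max(62, 1, 88) = 88
D (P2): min(98, 88) = 88
P (P1): max(19, -46, 66) = 66
Q (P1): max(-96, -92) = -92
R (P1): max(9, -60) = 9
S (P1): max(-77, -65) = -65
E (P2): min(66, -92, 9, -65) = -92
T (P1): max(-29, 62, 86) = 86
U (P1): max(-41, 11) = 11
V (P1): max(-26, -21, -64) = -21
W (P1): max(-10, -83) = -10
F (P2): min(86, 11, -21, -10) = -21
A (P1): max(88, -92, -21) = 88
X (P1): max(-70, 86, 83) = 86
Y (P1): max(-66, 75) = 75
G (P2): min(86, 75) = 75
Z (P1): max(-6, 86, -50, -4) = 86
AA (P1): max(-17, 27, -28) = 27
H (P2): min(86, 27) = 27
AB (P1): max(67, -17, -64, -26) = 67
AC (P1): max(-64, 34) = 34
J (P2): min(67, 34) = 34
B (P1): max(75, 27, 34) = 75
AD (P1): max(-32, 22) = 22
AE (P1): max(70, 38, -50, 45) = 70
AF (P1): max(36, -52, 45) = 45
AG (P1): max(-67, -62, -14) = -14
K (P2): min(22, 70, 45, -14) = -14
AH (P1): max(-36, 64, -84, -37) = 64
AJ (P1): max(-79, 16) = 16
L (P2): min(64, 16) = 16
C (P1): max(-14, 16) = 16
R0 (P2): min(88, 75, 16) = 16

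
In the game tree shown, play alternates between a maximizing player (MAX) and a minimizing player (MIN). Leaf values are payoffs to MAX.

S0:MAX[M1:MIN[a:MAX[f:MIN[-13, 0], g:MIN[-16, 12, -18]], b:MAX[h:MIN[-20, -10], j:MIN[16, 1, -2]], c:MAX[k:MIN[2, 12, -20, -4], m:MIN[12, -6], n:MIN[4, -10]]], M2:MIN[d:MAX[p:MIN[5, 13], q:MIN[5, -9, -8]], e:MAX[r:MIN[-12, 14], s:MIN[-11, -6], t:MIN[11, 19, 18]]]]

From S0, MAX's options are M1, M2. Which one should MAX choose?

M2

f (MIN): min(-13, 0) = -13
g (MIN): min(-16, 12, -18) = -18
a (MAX): max(-13, -18) = -13
h (MIN): min(-20, -10) = -20
j (MIN): min(16, 1, -2) = -2
b (MAX): max(-20, -2) = -2
k (MIN): min(2, 12, -20, -4) = -20
m (MIN): min(12, -6) = -6
n (MIN): min(4, -10) = -10
c (MAX): max(-20, -6, -10) = -6
M1 (MIN): min(-13, -2, -6) = -13
p (MIN): min(5, 13) = 5
q (MIN): min(5, -9, -8) = -9
d (MAX): max(5, -9) = 5
r (MIN): min(-12, 14) = -12
s (MIN): min(-11, -6) = -11
t (MIN): min(11, 19, 18) = 11
e (MAX): max(-12, -11, 11) = 11
M2 (MIN): min(5, 11) = 5
S0 (MAX): max(-13, 5) = 5
MAX at S0 wants the highest of {M1=-13, M2=5}, so chooses M2.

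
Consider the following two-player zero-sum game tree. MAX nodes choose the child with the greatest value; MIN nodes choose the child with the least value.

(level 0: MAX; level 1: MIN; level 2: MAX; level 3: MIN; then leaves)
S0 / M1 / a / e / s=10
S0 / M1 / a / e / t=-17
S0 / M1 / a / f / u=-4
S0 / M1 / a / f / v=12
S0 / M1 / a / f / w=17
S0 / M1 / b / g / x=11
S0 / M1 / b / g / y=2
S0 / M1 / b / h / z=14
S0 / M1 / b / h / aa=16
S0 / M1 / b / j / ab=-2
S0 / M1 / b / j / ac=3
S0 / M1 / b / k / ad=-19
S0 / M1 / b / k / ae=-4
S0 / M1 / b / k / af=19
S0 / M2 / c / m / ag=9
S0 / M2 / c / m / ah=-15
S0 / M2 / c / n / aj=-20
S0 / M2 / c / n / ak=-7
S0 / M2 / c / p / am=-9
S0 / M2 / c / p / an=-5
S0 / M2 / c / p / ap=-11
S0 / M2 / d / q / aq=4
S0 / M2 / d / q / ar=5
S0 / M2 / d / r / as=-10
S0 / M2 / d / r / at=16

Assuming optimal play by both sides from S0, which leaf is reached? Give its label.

e (MIN): min(10, -17) = -17
f (MIN): min(-4, 12, 17) = -4
a (MAX): max(-17, -4) = -4
g (MIN): min(11, 2) = 2
h (MIN): min(14, 16) = 14
j (MIN): min(-2, 3) = -2
k (MIN): min(-19, -4, 19) = -19
b (MAX): max(2, 14, -2, -19) = 14
M1 (MIN): min(-4, 14) = -4
m (MIN): min(9, -15) = -15
n (MIN): min(-20, -7) = -20
p (MIN): min(-9, -5, -11) = -11
c (MAX): max(-15, -20, -11) = -11
q (MIN): min(4, 5) = 4
r (MIN): min(-10, 16) = -10
d (MAX): max(4, -10) = 4
M2 (MIN): min(-11, 4) = -11
S0 (MAX): max(-4, -11) = -4
At S0, MAX picks M1 (highest: -4).
At M1, MIN picks a (lowest: -4).
At a, MAX picks f (highest: -4).
At f, MIN picks u (lowest: -4).
Terminal value -4.

u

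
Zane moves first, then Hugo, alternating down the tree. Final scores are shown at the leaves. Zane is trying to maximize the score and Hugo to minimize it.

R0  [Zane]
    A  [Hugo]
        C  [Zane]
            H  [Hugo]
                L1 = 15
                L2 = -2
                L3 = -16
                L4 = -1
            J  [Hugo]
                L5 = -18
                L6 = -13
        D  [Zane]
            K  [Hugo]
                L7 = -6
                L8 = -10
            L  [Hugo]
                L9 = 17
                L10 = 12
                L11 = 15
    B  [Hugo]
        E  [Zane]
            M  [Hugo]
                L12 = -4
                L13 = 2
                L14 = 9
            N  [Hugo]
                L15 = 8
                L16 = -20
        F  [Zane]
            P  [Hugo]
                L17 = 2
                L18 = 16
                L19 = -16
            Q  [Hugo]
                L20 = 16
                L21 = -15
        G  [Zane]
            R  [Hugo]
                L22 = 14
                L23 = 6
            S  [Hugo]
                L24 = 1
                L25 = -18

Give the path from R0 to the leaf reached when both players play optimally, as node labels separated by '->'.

H (Hugo): min(15, -2, -16, -1) = -16
J (Hugo): min(-18, -13) = -18
C (Zane): max(-16, -18) = -16
K (Hugo): min(-6, -10) = -10
L (Hugo): min(17, 12, 15) = 12
D (Zane): max(-10, 12) = 12
A (Hugo): min(-16, 12) = -16
M (Hugo): min(-4, 2, 9) = -4
N (Hugo): min(8, -20) = -20
E (Zane): max(-4, -20) = -4
P (Hugo): min(2, 16, -16) = -16
Q (Hugo): min(16, -15) = -15
F (Zane): max(-16, -15) = -15
R (Hugo): min(14, 6) = 6
S (Hugo): min(1, -18) = -18
G (Zane): max(6, -18) = 6
B (Hugo): min(-4, -15, 6) = -15
R0 (Zane): max(-16, -15) = -15
At R0, Zane picks B (highest: -15).
At B, Hugo picks F (lowest: -15).
At F, Zane picks Q (highest: -15).
At Q, Hugo picks L21 (lowest: -15).
Terminal value -15.

R0 -> B -> F -> Q -> L21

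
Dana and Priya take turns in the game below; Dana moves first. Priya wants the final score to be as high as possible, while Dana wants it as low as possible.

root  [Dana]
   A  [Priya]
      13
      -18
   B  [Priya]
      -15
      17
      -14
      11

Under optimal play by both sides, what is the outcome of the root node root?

A (Priya): max(13, -18) = 13
B (Priya): max(-15, 17, -14, 11) = 17
root (Dana): min(13, 17) = 13

13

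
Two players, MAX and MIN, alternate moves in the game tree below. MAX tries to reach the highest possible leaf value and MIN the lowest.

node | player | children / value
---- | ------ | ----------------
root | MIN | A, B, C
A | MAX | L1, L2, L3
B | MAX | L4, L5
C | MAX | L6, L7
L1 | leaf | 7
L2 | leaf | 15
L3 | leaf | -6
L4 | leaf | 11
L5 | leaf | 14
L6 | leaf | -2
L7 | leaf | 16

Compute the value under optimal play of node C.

C (MAX): max(-2, 16) = 16

16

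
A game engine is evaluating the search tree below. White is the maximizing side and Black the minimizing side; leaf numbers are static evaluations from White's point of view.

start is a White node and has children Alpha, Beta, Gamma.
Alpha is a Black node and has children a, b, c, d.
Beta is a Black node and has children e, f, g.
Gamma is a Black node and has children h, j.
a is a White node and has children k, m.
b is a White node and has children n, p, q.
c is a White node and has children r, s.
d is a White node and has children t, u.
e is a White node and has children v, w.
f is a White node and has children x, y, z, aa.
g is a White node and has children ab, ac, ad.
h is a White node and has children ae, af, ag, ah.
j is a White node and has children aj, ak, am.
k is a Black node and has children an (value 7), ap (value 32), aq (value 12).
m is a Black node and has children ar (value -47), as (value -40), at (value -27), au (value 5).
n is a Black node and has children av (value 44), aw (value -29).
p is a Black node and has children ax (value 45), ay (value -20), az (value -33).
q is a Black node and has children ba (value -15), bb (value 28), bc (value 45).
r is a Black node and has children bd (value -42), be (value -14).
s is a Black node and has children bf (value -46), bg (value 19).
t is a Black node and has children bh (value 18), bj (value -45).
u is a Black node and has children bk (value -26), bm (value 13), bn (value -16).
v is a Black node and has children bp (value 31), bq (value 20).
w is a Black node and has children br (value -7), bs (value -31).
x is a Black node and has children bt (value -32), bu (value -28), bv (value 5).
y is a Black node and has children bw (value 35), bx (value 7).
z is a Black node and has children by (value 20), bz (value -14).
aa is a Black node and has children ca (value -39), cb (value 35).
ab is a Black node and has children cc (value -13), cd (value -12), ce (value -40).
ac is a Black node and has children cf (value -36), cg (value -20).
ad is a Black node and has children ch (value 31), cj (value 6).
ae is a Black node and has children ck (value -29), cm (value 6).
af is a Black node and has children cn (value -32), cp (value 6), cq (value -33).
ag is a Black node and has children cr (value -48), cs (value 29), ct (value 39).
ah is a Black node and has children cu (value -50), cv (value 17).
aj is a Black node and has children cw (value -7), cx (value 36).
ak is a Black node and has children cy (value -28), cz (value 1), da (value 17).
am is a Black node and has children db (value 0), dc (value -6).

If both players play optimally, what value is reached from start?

6

k (Black): min(7, 32, 12) = 7
m (Black): min(-47, -40, -27, 5) = -47
a (White): max(7, -47) = 7
n (Black): min(44, -29) = -29
p (Black): min(45, -20, -33) = -33
q (Black): min(-15, 28, 45) = -15
b (White): max(-29, -33, -15) = -15
r (Black): min(-42, -14) = -42
s (Black): min(-46, 19) = -46
c (White): max(-42, -46) = -42
t (Black): min(18, -45) = -45
u (Black): min(-26, 13, -16) = -26
d (White): max(-45, -26) = -26
Alpha (Black): min(7, -15, -42, -26) = -42
v (Black): min(31, 20) = 20
w (Black): min(-7, -31) = -31
e (White): max(20, -31) = 20
x (Black): min(-32, -28, 5) = -32
y (Black): min(35, 7) = 7
z (Black): min(20, -14) = -14
aa (Black): min(-39, 35) = -39
f (White): max(-32, 7, -14, -39) = 7
ab (Black): min(-13, -12, -40) = -40
ac (Black): min(-36, -20) = -36
ad (Black): min(31, 6) = 6
g (White): max(-40, -36, 6) = 6
Beta (Black): min(20, 7, 6) = 6
ae (Black): min(-29, 6) = -29
af (Black): min(-32, 6, -33) = -33
ag (Black): min(-48, 29, 39) = -48
ah (Black): min(-50, 17) = -50
h (White): max(-29, -33, -48, -50) = -29
aj (Black): min(-7, 36) = -7
ak (Black): min(-28, 1, 17) = -28
am (Black): min(0, -6) = -6
j (White): max(-7, -28, -6) = -6
Gamma (Black): min(-29, -6) = -29
start (White): max(-42, 6, -29) = 6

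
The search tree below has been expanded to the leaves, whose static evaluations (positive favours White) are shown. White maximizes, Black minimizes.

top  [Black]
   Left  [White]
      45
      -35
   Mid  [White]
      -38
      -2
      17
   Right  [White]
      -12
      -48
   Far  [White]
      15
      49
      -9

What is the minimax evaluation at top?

Left (White): max(45, -35) = 45
Mid (White): max(-38, -2, 17) = 17
Right (White): max(-12, -48) = -12
Far (White): max(15, 49, -9) = 49
top (Black): min(45, 17, -12, 49) = -12

-12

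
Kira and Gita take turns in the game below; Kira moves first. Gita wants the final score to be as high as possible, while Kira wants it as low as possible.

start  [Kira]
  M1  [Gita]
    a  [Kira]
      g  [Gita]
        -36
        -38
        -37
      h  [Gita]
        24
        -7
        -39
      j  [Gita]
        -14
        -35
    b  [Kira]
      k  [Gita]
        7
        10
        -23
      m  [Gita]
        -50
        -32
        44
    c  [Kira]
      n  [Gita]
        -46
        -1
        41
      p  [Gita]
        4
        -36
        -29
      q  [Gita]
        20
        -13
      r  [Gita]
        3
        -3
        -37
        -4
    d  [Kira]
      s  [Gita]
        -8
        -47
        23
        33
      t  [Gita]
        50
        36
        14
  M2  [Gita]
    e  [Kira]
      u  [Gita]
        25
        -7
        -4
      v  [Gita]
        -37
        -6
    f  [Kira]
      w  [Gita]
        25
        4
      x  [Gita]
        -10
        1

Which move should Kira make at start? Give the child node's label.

g (Gita): max(-36, -38, -37) = -36
h (Gita): max(24, -7, -39) = 24
j (Gita): max(-14, -35) = -14
a (Kira): min(-36, 24, -14) = -36
k (Gita): max(7, 10, -23) = 10
m (Gita): max(-50, -32, 44) = 44
b (Kira): min(10, 44) = 10
n (Gita): max(-46, -1, 41) = 41
p (Gita): max(4, -36, -29) = 4
q (Gita): max(20, -13) = 20
r (Gita): max(3, -3, -37, -4) = 3
c (Kira): min(41, 4, 20, 3) = 3
s (Gita): max(-8, -47, 23, 33) = 33
t (Gita): max(50, 36, 14) = 50
d (Kira): min(33, 50) = 33
M1 (Gita): max(-36, 10, 3, 33) = 33
u (Gita): max(25, -7, -4) = 25
v (Gita): max(-37, -6) = -6
e (Kira): min(25, -6) = -6
w (Gita): max(25, 4) = 25
x (Gita): max(-10, 1) = 1
f (Kira): min(25, 1) = 1
M2 (Gita): max(-6, 1) = 1
start (Kira): min(33, 1) = 1
Kira at start wants the lowest of {M1=33, M2=1}, so chooses M2.

M2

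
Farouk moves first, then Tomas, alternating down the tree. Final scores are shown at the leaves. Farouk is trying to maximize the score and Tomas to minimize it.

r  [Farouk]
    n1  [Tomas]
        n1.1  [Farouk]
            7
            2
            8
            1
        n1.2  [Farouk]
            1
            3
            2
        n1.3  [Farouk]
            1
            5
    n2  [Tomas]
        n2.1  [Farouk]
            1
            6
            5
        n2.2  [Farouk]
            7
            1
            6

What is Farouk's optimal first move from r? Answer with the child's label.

n2

n1.1 (Farouk): max(7, 2, 8, 1) = 8
n1.2 (Farouk): max(1, 3, 2) = 3
n1.3 (Farouk): max(1, 5) = 5
n1 (Tomas): min(8, 3, 5) = 3
n2.1 (Farouk): max(1, 6, 5) = 6
n2.2 (Farouk): max(7, 1, 6) = 7
n2 (Tomas): min(6, 7) = 6
r (Farouk): max(3, 6) = 6
Farouk at r wants the highest of {n1=3, n2=6}, so chooses n2.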